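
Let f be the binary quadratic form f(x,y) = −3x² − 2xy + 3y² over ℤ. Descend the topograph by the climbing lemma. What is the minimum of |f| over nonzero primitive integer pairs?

descent: ρ → (3,2,-3)  [lands on river]
river: ρ → (-3,4,2)
river: ρ → (2,4,-3)
river: ρ → (-3,2,3)
river: ρ → (3,4,-2)
river: ρ → (-2,4,3)
closes: descent 1, river 6
min |a| on river = 2

2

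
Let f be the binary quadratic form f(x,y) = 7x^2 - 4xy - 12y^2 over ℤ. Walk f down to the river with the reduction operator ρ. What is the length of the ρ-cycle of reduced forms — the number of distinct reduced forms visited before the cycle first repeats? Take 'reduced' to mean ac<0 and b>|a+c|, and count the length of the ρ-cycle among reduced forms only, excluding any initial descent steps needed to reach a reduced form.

D = 352, ⌊√D⌋ = 18
descent: ρ → (-12,4,7)
descent: ρ → (7,10,-9)  [lands on river]
river: ρ → (-9,8,8)
river: ρ → (8,8,-9)
river: ρ → (-9,10,7)
river: ρ → (7,18,-1)
river: ρ → (-1,18,7)
ρ-cycle length = 6 (tail of 2 descent steps not counted)

6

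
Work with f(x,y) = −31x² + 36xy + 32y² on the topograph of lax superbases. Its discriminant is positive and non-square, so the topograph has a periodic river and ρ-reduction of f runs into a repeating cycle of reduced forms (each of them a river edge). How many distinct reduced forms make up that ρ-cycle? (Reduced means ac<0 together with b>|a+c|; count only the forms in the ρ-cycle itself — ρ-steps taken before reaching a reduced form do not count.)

D = 5264, ⌊√D⌋ = 72
river: ρ → (32,28,-35)
river: ρ → (-35,42,25)
river: ρ → (25,58,-19)
river: ρ → (-19,56,28)
river: ρ → (28,56,-19)
river: ρ → (-19,58,25)
river: ρ → (25,42,-35)
river: ρ → (-35,28,32)
river: ρ → (32,36,-31)
river: ρ → (-31,26,37)
river: ρ → (37,48,-20)
river: ρ → (-20,72,1)
river: ρ → (1,72,-20)
river: ρ → (-20,48,37)
river: ρ → (37,26,-31)
river: ρ → (-31,36,32)
ρ-cycle length = 16 (tail of 0 descent steps not counted)

16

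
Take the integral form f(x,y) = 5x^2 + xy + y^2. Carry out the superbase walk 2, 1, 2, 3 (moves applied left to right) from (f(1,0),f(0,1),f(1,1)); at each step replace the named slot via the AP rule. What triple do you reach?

start (5,1,7) = (f(1,0),f(0,1),f(1,1))
replace slot 2: 2·(5+7) − 1 = 23 → (5,23,7)
replace slot 1: 2·(23+7) − 5 = 55 → (55,23,7)
replace slot 2: 2·(55+7) − 23 = 101 → (55,101,7)
replace slot 3: 2·(55+101) − 7 = 305 → (55,101,305)

55,101,305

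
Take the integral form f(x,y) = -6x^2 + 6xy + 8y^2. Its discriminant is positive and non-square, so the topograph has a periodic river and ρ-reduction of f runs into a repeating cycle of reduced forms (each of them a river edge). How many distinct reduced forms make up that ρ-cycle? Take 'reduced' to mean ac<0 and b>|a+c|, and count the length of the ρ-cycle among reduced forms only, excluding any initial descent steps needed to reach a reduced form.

D = 228, ⌊√D⌋ = 15
river: ρ → (8,10,-4)
river: ρ → (-4,14,2)
river: ρ → (2,14,-4)
river: ρ → (-4,10,8)
river: ρ → (8,6,-6)
river: ρ → (-6,6,8)
ρ-cycle length = 6 (tail of 0 descent steps not counted)

6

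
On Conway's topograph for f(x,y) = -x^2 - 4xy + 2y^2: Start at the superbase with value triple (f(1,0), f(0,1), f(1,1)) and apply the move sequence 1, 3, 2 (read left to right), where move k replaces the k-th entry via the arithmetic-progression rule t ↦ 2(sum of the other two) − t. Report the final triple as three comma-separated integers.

start (-1,2,-3) = (f(1,0),f(0,1),f(1,1))
replace slot 1: 2·(2+(-3)) − (-1) = -1 → (-1,2,-3)
replace slot 3: 2·((-1)+2) − (-3) = 5 → (-1,2,5)
replace slot 2: 2·((-1)+5) − 2 = 6 → (-1,6,5)

-1,6,5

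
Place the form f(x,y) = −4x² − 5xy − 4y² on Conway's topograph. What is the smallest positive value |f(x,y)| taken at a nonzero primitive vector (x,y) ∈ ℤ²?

translate: b→-3 (≡5 mod 8), so (4,5,4)→(4,-3,3)
flip: (4,-3,3)→(3,3,4)
reduced (well bottom): (3,3,4) with a≤c, −a<b≤a
well minimum |f| = |-3| = 3 (negative-definite)

3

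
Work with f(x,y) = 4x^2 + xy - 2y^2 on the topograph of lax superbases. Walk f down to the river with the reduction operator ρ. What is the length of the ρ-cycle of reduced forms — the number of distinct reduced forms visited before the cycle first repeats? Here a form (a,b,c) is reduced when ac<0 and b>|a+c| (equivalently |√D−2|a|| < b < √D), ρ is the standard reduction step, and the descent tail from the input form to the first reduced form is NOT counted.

D = 33, ⌊√D⌋ = 5
descent: ρ → (-2,3,3)  [lands on river]
river: ρ → (3,3,-2)
river: ρ → (-2,5,1)
river: ρ → (1,5,-2)
ρ-cycle length = 4 (tail of 1 descent step not counted)

4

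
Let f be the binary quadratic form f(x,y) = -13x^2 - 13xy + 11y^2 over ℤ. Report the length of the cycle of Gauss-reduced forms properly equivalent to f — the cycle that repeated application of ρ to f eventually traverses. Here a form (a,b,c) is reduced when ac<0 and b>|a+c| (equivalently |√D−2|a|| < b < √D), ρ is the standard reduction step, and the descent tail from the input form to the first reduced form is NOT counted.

D = 741, ⌊√D⌋ = 27
descent: ρ → (11,13,-13)  [lands on river]
river: ρ → (-13,13,11)
river: ρ → (11,9,-15)
river: ρ → (-15,21,5)
river: ρ → (5,19,-19)
river: ρ → (-19,19,5)
river: ρ → (5,21,-15)
river: ρ → (-15,9,11)
ρ-cycle length = 8 (tail of 1 descent step not counted)

8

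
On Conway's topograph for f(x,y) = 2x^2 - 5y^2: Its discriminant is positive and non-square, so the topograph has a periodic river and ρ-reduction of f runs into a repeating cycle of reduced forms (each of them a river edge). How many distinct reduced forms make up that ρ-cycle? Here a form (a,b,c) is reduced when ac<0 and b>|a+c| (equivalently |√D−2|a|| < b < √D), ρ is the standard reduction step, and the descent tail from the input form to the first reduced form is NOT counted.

D = 40, ⌊√D⌋ = 6
descent: ρ → (-5,0,2)
descent: ρ → (2,4,-3)  [lands on river]
river: ρ → (-3,2,3)
river: ρ → (3,4,-2)
river: ρ → (-2,4,3)
river: ρ → (3,2,-3)
river: ρ → (-3,4,2)
ρ-cycle length = 6 (tail of 2 descent steps not counted)

6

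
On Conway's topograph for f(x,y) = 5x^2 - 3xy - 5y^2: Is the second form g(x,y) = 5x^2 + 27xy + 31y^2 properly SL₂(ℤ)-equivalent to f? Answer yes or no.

D₁ = 109, D₂ = 109
river cycle of f (length 14): (-5, 3, 5), (5, 7, -3), (-3, 5, 7), (7, 9, -1), (-1, 9, 7), (7, 5, -3), (-3, 7, 5), (5, 3, -5), (-5, 7, 3), (3, 5, -7), … (4 more)
river cycle of g (length 14): (5, 7, -3), (-3, 5, 7), (7, 9, -1), (-1, 9, 7), (7, 5, -3), (-3, 7, 5), (5, 3, -5), (-5, 7, 3), (3, 5, -7), (-7, 9, 1), … (4 more)
cycles coincide ⇒ equivalent

yes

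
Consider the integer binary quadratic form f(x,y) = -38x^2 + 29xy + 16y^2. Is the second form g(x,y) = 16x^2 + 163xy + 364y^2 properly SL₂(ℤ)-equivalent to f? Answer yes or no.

D₁ = 3273, D₂ = 3273
river cycle of f (length 52): (16, 35, -32), (-32, 29, 19), (19, 47, -14), (-14, 37, 34), (34, 31, -17), (-17, 37, 28), (28, 19, -26), (-26, 33, 21), (21, 51, -8), (-8, 45, 39), … (42 more)
river cycle of g (length 52): (16, 35, -32), (-32, 29, 19), (19, 47, -14), (-14, 37, 34), (34, 31, -17), (-17, 37, 28), (28, 19, -26), (-26, 33, 21), (21, 51, -8), (-8, 45, 39), … (42 more)
cycles coincide ⇒ equivalent

yes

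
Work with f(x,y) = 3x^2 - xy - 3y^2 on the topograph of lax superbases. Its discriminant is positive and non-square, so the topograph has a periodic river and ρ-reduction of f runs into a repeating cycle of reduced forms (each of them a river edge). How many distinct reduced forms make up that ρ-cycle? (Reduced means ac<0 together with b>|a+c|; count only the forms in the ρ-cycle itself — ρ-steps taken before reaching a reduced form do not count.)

D = 37, ⌊√D⌋ = 6
descent: ρ → (-3,1,3)  [lands on river]
river: ρ → (3,5,-1)
river: ρ → (-1,5,3)
river: ρ → (3,1,-3)
river: ρ → (-3,5,1)
river: ρ → (1,5,-3)
ρ-cycle length = 6 (tail of 1 descent step not counted)

6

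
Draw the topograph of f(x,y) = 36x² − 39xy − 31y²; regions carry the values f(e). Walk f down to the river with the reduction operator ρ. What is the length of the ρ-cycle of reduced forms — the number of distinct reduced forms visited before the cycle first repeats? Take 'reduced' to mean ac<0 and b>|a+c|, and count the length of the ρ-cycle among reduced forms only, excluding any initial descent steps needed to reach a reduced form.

D = 5985, ⌊√D⌋ = 77
descent: ρ → (-31,39,36)  [lands on river]
river: ρ → (36,33,-34)
river: ρ → (-34,35,35)
river: ρ → (35,35,-34)
river: ρ → (-34,33,36)
river: ρ → (36,39,-31)
river: ρ → (-31,23,44)
river: ρ → (44,65,-10)
river: ρ → (-10,75,9)
river: ρ → (9,69,-34)
river: ρ → (-34,67,11)
river: ρ → (11,65,-40)
river: ρ → (-40,15,36)
river: ρ → (36,57,-19)
river: ρ → (-19,57,36)
river: ρ → (36,15,-40)
river: ρ → (-40,65,11)
river: ρ → (11,67,-34)
river: ρ → (-34,69,9)
river: ρ → (9,75,-10)
river: ρ → (-10,65,44)
river: ρ → (44,23,-31)
ρ-cycle length = 22 (tail of 1 descent step not counted)

22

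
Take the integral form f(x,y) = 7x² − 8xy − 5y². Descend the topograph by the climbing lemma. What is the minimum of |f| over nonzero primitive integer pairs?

descent: ρ → (-5,8,7)  [lands on river]
river: ρ → (7,6,-6)
river: ρ → (-6,6,7)
river: ρ → (7,8,-5)
river: ρ → (-5,12,3)
river: ρ → (3,12,-5)
closes: descent 1, river 6
min |a| on river = 3

3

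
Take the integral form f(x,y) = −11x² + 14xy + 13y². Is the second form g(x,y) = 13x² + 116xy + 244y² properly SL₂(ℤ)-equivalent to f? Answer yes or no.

D₁ = 768, D₂ = 768
river cycle of f (length 8): (13, 12, -12), (-12, 12, 13), (13, 14, -11), (-11, 8, 16), (16, 24, -3), (-3, 24, 16), (16, 8, -11), (-11, 14, 13)
river cycle of g (length 8): (13, 12, -12), (-12, 12, 13), (13, 14, -11), (-11, 8, 16), (16, 24, -3), (-3, 24, 16), (16, 8, -11), (-11, 14, 13)
cycles coincide ⇒ equivalent

yes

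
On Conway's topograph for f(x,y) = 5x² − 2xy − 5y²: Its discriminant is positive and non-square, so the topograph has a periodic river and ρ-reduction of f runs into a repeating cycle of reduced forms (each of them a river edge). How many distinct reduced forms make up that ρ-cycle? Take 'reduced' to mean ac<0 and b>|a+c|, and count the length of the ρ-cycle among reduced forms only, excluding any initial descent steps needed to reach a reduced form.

D = 104, ⌊√D⌋ = 10
descent: ρ → (-5,2,5)  [lands on river]
river: ρ → (5,8,-2)
river: ρ → (-2,8,5)
river: ρ → (5,2,-5)
river: ρ → (-5,8,2)
river: ρ → (2,8,-5)
ρ-cycle length = 6 (tail of 1 descent step not counted)

6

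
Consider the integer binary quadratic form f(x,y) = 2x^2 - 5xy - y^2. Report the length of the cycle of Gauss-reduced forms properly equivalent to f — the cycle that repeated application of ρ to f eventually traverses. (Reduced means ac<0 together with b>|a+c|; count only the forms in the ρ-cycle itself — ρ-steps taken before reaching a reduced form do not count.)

D = 33, ⌊√D⌋ = 5
descent: ρ → (-1,5,2)  [lands on river]
river: ρ → (2,3,-3)
river: ρ → (-3,3,2)
river: ρ → (2,5,-1)
ρ-cycle length = 4 (tail of 1 descent step not counted)

4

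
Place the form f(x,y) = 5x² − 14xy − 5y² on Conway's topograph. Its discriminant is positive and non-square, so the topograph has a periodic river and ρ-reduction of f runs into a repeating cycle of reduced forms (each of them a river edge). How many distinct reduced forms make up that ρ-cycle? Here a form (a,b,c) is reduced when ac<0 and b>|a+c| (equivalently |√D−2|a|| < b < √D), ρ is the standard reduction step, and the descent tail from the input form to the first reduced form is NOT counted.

D = 296, ⌊√D⌋ = 17
descent: ρ → (-5,14,5)  [lands on river]
river: ρ → (5,16,-2)
river: ρ → (-2,16,5)
river: ρ → (5,14,-5)
river: ρ → (-5,16,2)
river: ρ → (2,16,-5)
ρ-cycle length = 6 (tail of 1 descent step not counted)

6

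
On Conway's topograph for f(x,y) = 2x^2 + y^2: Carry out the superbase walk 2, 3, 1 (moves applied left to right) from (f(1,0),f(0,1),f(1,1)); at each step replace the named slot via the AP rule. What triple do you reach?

start (2,1,3) = (f(1,0),f(0,1),f(1,1))
replace slot 2: 2·(2+3) − 1 = 9 → (2,9,3)
replace slot 3: 2·(2+9) − 3 = 19 → (2,9,19)
replace slot 1: 2·(9+19) − 2 = 54 → (54,9,19)

54,9,19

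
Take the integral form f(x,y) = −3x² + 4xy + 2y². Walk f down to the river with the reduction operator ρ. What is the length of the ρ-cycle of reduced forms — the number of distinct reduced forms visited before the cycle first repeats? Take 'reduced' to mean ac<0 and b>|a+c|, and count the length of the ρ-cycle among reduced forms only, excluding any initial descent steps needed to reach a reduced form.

D = 40, ⌊√D⌋ = 6
river: ρ → (2,4,-3)
river: ρ → (-3,2,3)
river: ρ → (3,4,-2)
river: ρ → (-2,4,3)
river: ρ → (3,2,-3)
river: ρ → (-3,4,2)
ρ-cycle length = 6 (tail of 0 descent steps not counted)

6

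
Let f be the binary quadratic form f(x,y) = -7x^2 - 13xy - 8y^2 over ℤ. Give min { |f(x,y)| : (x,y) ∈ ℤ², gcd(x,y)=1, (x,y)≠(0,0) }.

translate: b→-1 (≡13 mod 14), so (7,13,8)→(7,-1,2)
flip: (7,-1,2)→(2,1,7)
reduced (well bottom): (2,1,7) with a≤c, −a<b≤a
well minimum |f| = |-2| = 2 (negative-definite)

2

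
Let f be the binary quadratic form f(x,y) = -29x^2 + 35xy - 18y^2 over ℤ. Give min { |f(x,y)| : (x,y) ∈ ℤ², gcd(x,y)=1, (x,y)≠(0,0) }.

translate: b→23 (≡-35 mod 58), so (29,-35,18)→(29,23,12)
flip: (29,23,12)→(12,-23,29)
translate: b→1 (≡-23 mod 24), so (12,-23,29)→(12,1,18)
reduced (well bottom): (12,1,18) with a≤c, −a<b≤a
well minimum |f| = |-12| = 12 (negative-definite)

12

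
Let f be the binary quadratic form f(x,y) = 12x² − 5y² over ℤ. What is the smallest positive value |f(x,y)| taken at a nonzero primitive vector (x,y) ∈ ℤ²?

descent: ρ → (-5,10,7)  [lands on river]
river: ρ → (7,4,-8)
river: ρ → (-8,12,3)
river: ρ → (3,12,-8)
river: ρ → (-8,4,7)
river: ρ → (7,10,-5)
closes: descent 1, river 6
min |a| on river = 3

3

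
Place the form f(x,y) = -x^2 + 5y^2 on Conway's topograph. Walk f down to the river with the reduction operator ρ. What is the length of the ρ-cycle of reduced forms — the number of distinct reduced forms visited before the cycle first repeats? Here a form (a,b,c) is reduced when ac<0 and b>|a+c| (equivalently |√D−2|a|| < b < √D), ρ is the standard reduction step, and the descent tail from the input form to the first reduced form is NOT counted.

D = 20, ⌊√D⌋ = 4
descent: ρ → (5,0,-1)
descent: ρ → (-1,4,1)  [lands on river]
river: ρ → (1,4,-1)
ρ-cycle length = 2 (tail of 2 descent steps not counted)

2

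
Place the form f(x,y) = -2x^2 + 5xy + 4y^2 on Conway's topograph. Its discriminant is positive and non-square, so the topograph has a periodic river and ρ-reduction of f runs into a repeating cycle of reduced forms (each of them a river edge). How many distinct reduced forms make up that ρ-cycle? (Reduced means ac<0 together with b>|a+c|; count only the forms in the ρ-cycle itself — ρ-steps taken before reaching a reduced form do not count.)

D = 57, ⌊√D⌋ = 7
river: ρ → (4,3,-3)
river: ρ → (-3,3,4)
river: ρ → (4,5,-2)
river: ρ → (-2,7,1)
river: ρ → (1,7,-2)
river: ρ → (-2,5,4)
ρ-cycle length = 6 (tail of 0 descent steps not counted)

6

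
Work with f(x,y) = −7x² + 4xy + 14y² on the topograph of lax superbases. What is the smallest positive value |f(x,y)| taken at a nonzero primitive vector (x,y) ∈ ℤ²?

descent: ρ → (14,-4,-7)
descent: ρ → (-7,18,3)  [lands on river]
river: ρ → (3,18,-7)
river: ρ → (-7,10,11)
river: ρ → (11,12,-6)
river: ρ → (-6,12,11)
river: ρ → (11,10,-7)
closes: descent 2, river 6
min |a| on river = 3

3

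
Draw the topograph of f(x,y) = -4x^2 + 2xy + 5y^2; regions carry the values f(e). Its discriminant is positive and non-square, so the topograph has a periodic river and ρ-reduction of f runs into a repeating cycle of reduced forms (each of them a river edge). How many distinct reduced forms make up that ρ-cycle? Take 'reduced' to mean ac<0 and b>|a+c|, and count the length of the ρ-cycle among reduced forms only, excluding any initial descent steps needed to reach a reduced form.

D = 84, ⌊√D⌋ = 9
river: ρ → (5,8,-1)
river: ρ → (-1,8,5)
river: ρ → (5,2,-4)
river: ρ → (-4,6,3)
river: ρ → (3,6,-4)
river: ρ → (-4,2,5)
ρ-cycle length = 6 (tail of 0 descent steps not counted)

6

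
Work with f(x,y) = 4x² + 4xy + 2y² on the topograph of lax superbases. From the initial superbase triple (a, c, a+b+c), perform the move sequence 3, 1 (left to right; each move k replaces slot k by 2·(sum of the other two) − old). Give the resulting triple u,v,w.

start (4,2,10) = (f(1,0),f(0,1),f(1,1))
replace slot 3: 2·(4+2) − 10 = 2 → (4,2,2)
replace slot 1: 2·(2+2) − 4 = 4 → (4,2,2)

4,2,2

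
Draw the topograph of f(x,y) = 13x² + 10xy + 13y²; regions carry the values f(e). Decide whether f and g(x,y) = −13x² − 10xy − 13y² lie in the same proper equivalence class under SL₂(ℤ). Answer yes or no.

D₁ = -576, D₂ = -576
f: reduced (well bottom): (13,10,13) with a≤c, −a<b≤a
g is negative-definite; reduce −g:
−g: reduced (well bottom): (13,10,13) with a≤c, −a<b≤a
flip sign back: reduced form of g is (-13,-10,-13)
reduced forms (13, 10, 13) vs (-13, -10, -13) ⇒ inequivalent

no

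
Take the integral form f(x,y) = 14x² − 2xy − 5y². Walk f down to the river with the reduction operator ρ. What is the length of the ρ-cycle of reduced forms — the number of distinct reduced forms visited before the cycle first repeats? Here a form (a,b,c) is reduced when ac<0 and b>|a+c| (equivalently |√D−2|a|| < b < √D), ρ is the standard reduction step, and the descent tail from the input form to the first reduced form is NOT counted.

D = 284, ⌊√D⌋ = 16
descent: ρ → (-5,12,7)  [lands on river]
river: ρ → (7,16,-1)
river: ρ → (-1,16,7)
river: ρ → (7,12,-5)
river: ρ → (-5,8,11)
river: ρ → (11,14,-2)
river: ρ → (-2,14,11)
river: ρ → (11,8,-5)
ρ-cycle length = 8 (tail of 1 descent step not counted)

8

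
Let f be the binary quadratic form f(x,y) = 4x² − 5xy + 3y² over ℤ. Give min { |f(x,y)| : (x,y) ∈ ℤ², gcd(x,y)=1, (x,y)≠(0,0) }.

translate: b→3 (≡-5 mod 8), so (4,-5,3)→(4,3,2)
flip: (4,3,2)→(2,-3,4)
translate: b→1 (≡-3 mod 4), so (2,-3,4)→(2,1,3)
reduced (well bottom): (2,1,3) with a≤c, −a<b≤a
well minimum = a = 2

2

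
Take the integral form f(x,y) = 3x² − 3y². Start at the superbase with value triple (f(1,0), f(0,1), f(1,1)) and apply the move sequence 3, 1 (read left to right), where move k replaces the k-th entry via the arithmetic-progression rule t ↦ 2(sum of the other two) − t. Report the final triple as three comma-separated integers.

start (3,-3,0) = (f(1,0),f(0,1),f(1,1))
replace slot 3: 2·(3+(-3)) − 0 = 0 → (3,-3,0)
replace slot 1: 2·((-3)+0) − 3 = -9 → (-9,-3,0)

-9,-3,0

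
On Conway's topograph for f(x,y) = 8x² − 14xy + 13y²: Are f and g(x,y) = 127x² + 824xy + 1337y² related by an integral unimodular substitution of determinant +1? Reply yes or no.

D₁ = -220, D₂ = -220
f: translate: b→2 (≡-14 mod 16), so (8,-14,13)→(8,2,7)
f: flip: (8,2,7)→(7,-2,8)
f: reduced (well bottom): (7,-2,8) with a≤c, −a<b≤a
g: translate: b→62 (≡824 mod 254), so (127,824,1337)→(127,62,8)
g: flip: (127,62,8)→(8,-62,127)
g: translate: b→2 (≡-62 mod 16), so (8,-62,127)→(8,2,7)
g: flip: (8,2,7)→(7,-2,8)
g: reduced (well bottom): (7,-2,8) with a≤c, −a<b≤a
reduced forms (7, -2, 8) vs (7, -2, 8) ⇒ equivalent

yes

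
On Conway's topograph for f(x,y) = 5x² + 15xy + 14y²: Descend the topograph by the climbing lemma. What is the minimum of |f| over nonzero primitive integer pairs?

translate: b→5 (≡15 mod 10), so (5,15,14)→(5,5,4)
flip: (5,5,4)→(4,-5,5)
translate: b→3 (≡-5 mod 8), so (4,-5,5)→(4,3,4)
reduced (well bottom): (4,3,4) with a≤c, −a<b≤a
well minimum = a = 4

4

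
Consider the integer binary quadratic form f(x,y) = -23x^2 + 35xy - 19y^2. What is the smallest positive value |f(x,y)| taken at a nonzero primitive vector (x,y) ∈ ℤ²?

translate: b→11 (≡-35 mod 46), so (23,-35,19)→(23,11,7)
flip: (23,11,7)→(7,-11,23)
translate: b→3 (≡-11 mod 14), so (7,-11,23)→(7,3,19)
reduced (well bottom): (7,3,19) with a≤c, −a<b≤a
well minimum |f| = |-7| = 7 (negative-definite)

7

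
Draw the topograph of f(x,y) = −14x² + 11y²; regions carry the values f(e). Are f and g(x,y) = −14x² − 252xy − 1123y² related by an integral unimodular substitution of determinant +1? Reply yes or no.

D₁ = 616, D₂ = 616
river cycle of f (length 8): (11, 22, -3), (-3, 20, 18), (18, 16, -5), (-5, 24, 2), (2, 24, -5), (-5, 16, 18), (18, 20, -3), (-3, 22, 11)
river cycle of g (length 8): (11, 22, -3), (-3, 20, 18), (18, 16, -5), (-5, 24, 2), (2, 24, -5), (-5, 16, 18), (18, 20, -3), (-3, 22, 11)
cycles coincide ⇒ equivalent

yes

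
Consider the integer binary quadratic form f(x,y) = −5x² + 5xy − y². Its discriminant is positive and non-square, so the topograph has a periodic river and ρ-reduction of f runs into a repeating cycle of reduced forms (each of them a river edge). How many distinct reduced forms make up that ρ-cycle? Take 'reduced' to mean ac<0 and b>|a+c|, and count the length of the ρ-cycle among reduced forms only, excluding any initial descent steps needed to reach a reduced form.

D = 5, ⌊√D⌋ = 2
descent: ρ → (-1,1,1)  [lands on river]
river: ρ → (1,1,-1)
ρ-cycle length = 2 (tail of 1 descent step not counted)

2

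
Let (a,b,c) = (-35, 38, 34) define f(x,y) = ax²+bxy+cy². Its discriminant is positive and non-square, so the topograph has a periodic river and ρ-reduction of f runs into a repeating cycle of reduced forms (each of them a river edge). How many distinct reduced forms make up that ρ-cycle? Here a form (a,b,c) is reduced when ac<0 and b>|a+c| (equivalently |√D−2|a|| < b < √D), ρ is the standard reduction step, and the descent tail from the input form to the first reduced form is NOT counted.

D = 6204, ⌊√D⌋ = 78
river: ρ → (34,30,-39)
river: ρ → (-39,48,25)
river: ρ → (25,52,-35)
river: ρ → (-35,18,42)
river: ρ → (42,66,-11)
river: ρ → (-11,66,42)
river: ρ → (42,18,-35)
river: ρ → (-35,52,25)
river: ρ → (25,48,-39)
river: ρ → (-39,30,34)
river: ρ → (34,38,-35)
river: ρ → (-35,32,37)
river: ρ → (37,42,-30)
river: ρ → (-30,78,1)
river: ρ → (1,78,-30)
river: ρ → (-30,42,37)
river: ρ → (37,32,-35)
river: ρ → (-35,38,34)
ρ-cycle length = 18 (tail of 0 descent steps not counted)

18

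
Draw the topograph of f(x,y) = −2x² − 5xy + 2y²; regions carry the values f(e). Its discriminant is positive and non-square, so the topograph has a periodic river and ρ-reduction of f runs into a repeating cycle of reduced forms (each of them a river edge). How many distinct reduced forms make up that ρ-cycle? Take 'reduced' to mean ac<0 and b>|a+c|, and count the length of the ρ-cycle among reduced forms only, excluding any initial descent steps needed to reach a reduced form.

D = 41, ⌊√D⌋ = 6
descent: ρ → (2,5,-2)  [lands on river]
river: ρ → (-2,3,4)
river: ρ → (4,5,-1)
river: ρ → (-1,5,4)
river: ρ → (4,3,-2)
river: ρ → (-2,5,2)
river: ρ → (2,3,-4)
river: ρ → (-4,5,1)
river: ρ → (1,5,-4)
river: ρ → (-4,3,2)
ρ-cycle length = 10 (tail of 1 descent step not counted)

10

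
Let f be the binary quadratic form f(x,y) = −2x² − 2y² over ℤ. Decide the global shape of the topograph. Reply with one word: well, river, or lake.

D = b²−4ac = 0² − 4·(-2)·(-2) = -16
D < 0 ⇒ definite ⇒ every region one sign ⇒ single well

well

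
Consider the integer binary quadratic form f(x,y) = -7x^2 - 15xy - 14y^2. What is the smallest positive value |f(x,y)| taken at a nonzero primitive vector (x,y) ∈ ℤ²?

translate: b→1 (≡15 mod 14), so (7,15,14)→(7,1,6)
flip: (7,1,6)→(6,-1,7)
reduced (well bottom): (6,-1,7) with a≤c, −a<b≤a
well minimum |f| = |-6| = 6 (negative-definite)

6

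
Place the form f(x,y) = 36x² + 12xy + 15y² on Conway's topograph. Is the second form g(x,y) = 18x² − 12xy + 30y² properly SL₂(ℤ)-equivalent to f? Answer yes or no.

D₁ = -2016, D₂ = -2016
f: flip: (36,12,15)→(15,-12,36)
f: reduced (well bottom): (15,-12,36) with a≤c, −a<b≤a
g: reduced (well bottom): (18,-12,30) with a≤c, −a<b≤a
reduced forms (15, -12, 36) vs (18, -12, 30) ⇒ inequivalent

no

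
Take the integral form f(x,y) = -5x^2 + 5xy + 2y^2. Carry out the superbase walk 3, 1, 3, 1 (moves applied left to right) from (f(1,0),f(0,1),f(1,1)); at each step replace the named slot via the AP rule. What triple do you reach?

start (-5,2,2) = (f(1,0),f(0,1),f(1,1))
replace slot 3: 2·((-5)+2) − 2 = -8 → (-5,2,-8)
replace slot 1: 2·(2+(-8)) − (-5) = -7 → (-7,2,-8)
replace slot 3: 2·((-7)+2) − (-8) = -2 → (-7,2,-2)
replace slot 1: 2·(2+(-2)) − (-7) = 7 → (7,2,-2)

7,2,-2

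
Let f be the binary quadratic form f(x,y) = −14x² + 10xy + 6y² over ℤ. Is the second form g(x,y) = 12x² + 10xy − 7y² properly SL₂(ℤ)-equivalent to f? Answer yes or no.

D₁ = 436, D₂ = 436
river cycle of f (length 14): (6, 14, -10), (-10, 6, 10), (10, 14, -6), (-6, 10, 14), (14, 18, -2), (-2, 18, 14), (14, 10, -6), (-6, 14, 10), (10, 6, -10), (-10, 14, 6), … (4 more)
river cycle of g (length 30): (-7, 18, 4), (4, 14, -15), (-15, 16, 3), (3, 20, -3), (-3, 16, 15), (15, 14, -4), (-4, 18, 7), (7, 10, -12), (-12, 14, 5), (5, 16, -9), … (20 more)
cycles differ ⇒ inequivalent

no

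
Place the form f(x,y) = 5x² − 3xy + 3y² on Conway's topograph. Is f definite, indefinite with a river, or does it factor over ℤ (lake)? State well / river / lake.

D = b²−4ac = (-3)² − 4·5·3 = -51
D < 0 ⇒ definite ⇒ every region one sign ⇒ single well

well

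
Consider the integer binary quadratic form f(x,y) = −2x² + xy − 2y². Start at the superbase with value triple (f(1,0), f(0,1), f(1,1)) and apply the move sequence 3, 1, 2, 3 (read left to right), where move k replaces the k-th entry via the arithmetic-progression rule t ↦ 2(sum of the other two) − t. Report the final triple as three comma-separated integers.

start (-2,-2,-3) = (f(1,0),f(0,1),f(1,1))
replace slot 3: 2·((-2)+(-2)) − (-3) = -5 → (-2,-2,-5)
replace slot 1: 2·((-2)+(-5)) − (-2) = -12 → (-12,-2,-5)
replace slot 2: 2·((-12)+(-5)) − (-2) = -32 → (-12,-32,-5)
replace slot 3: 2·((-12)+(-32)) − (-5) = -83 → (-12,-32,-83)

-12,-32,-83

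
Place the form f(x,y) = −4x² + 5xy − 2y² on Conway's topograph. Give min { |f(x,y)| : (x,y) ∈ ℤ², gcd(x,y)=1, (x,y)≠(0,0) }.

translate: b→3 (≡-5 mod 8), so (4,-5,2)→(4,3,1)
flip: (4,3,1)→(1,-3,4)
translate: b→1 (≡-3 mod 2), so (1,-3,4)→(1,1,2)
reduced (well bottom): (1,1,2) with a≤c, −a<b≤a
well minimum |f| = |-1| = 1 (negative-definite)

1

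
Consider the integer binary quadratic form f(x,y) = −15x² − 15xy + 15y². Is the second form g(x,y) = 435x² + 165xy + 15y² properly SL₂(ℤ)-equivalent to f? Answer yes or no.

D₁ = 1125, D₂ = 1125
river cycle of f (length 2): (15, 15, -15), (-15, 15, 15)
river cycle of g (length 2): (15, 15, -15), (-15, 15, 15)
cycles coincide ⇒ equivalent

yes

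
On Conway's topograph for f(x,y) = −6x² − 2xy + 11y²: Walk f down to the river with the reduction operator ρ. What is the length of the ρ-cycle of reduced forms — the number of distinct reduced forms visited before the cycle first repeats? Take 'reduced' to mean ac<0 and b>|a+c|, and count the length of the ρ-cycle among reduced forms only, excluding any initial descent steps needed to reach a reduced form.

D = 268, ⌊√D⌋ = 16
descent: ρ → (11,2,-6)
descent: ρ → (-6,10,7)  [lands on river]
river: ρ → (7,4,-9)
river: ρ → (-9,14,2)
river: ρ → (2,14,-9)
river: ρ → (-9,4,7)
river: ρ → (7,10,-6)
river: ρ → (-6,14,3)
river: ρ → (3,16,-1)
river: ρ → (-1,16,3)
river: ρ → (3,14,-6)
ρ-cycle length = 10 (tail of 2 descent steps not counted)

10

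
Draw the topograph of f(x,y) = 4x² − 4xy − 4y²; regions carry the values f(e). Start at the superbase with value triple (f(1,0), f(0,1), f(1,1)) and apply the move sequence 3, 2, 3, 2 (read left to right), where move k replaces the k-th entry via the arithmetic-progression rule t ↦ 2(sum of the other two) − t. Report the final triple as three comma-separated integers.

start (4,-4,-4) = (f(1,0),f(0,1),f(1,1))
replace slot 3: 2·(4+(-4)) − (-4) = 4 → (4,-4,4)
replace slot 2: 2·(4+4) − (-4) = 20 → (4,20,4)
replace slot 3: 2·(4+20) − 4 = 44 → (4,20,44)
replace slot 2: 2·(4+44) − 20 = 76 → (4,76,44)

4,76,44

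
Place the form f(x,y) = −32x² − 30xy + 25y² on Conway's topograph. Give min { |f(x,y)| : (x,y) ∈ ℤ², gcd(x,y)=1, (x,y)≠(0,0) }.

descent: ρ → (25,30,-32)  [lands on river]
river: ρ → (-32,34,23)
river: ρ → (23,58,-8)
river: ρ → (-8,54,37)
river: ρ → (37,20,-25)
river: ρ → (-25,30,32)
river: ρ → (32,34,-23)
river: ρ → (-23,58,8)
river: ρ → (8,54,-37)
river: ρ → (-37,20,25)
closes: descent 1, river 10
min |a| on river = 8

8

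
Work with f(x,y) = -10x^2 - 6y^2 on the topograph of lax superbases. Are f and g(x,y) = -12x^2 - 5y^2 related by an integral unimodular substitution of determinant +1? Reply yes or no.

D₁ = -240, D₂ = -240
f is negative-definite; reduce −f:
−f: flip: (10,0,6)→(6,0,10)
−f: reduced (well bottom): (6,0,10) with a≤c, −a<b≤a
flip sign back: reduced form of f is (-6,0,-10)
g is negative-definite; reduce −g:
−g: flip: (12,0,5)→(5,0,12)
−g: reduced (well bottom): (5,0,12) with a≤c, −a<b≤a
flip sign back: reduced form of g is (-5,0,-12)
reduced forms (-6, 0, -10) vs (-5, 0, -12) ⇒ inequivalent

no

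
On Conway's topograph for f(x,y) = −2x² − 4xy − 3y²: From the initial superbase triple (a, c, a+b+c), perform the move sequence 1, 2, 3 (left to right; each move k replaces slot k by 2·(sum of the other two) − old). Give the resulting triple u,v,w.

start (-2,-3,-9) = (f(1,0),f(0,1),f(1,1))
replace slot 1: 2·((-3)+(-9)) − (-2) = -22 → (-22,-3,-9)
replace slot 2: 2·((-22)+(-9)) − (-3) = -59 → (-22,-59,-9)
replace slot 3: 2·((-22)+(-59)) − (-9) = -153 → (-22,-59,-153)

-22,-59,-153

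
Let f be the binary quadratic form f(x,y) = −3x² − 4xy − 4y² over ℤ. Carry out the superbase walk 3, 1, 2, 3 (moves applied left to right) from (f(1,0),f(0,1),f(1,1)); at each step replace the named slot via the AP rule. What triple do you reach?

start (-3,-4,-11) = (f(1,0),f(0,1),f(1,1))
replace slot 3: 2·((-3)+(-4)) − (-11) = -3 → (-3,-4,-3)
replace slot 1: 2·((-4)+(-3)) − (-3) = -11 → (-11,-4,-3)
replace slot 2: 2·((-11)+(-3)) − (-4) = -24 → (-11,-24,-3)
replace slot 3: 2·((-11)+(-24)) − (-3) = -67 → (-11,-24,-67)

-11,-24,-67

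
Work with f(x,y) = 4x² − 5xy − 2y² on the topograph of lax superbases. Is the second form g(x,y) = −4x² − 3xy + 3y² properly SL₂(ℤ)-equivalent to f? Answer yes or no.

D₁ = 57, D₂ = 57
river cycle of f (length 6): (-2, 5, 4), (4, 3, -3), (-3, 3, 4), (4, 5, -2), (-2, 7, 1), (1, 7, -2)
river cycle of g (length 6): (3, 3, -4), (-4, 5, 2), (2, 7, -1), (-1, 7, 2), (2, 5, -4), (-4, 3, 3)
cycles differ ⇒ inequivalent

no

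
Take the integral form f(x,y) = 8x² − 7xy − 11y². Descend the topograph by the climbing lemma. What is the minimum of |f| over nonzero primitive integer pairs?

descent: ρ → (-11,7,8)  [lands on river]
river: ρ → (8,9,-10)
river: ρ → (-10,11,7)
river: ρ → (7,17,-4)
river: ρ → (-4,15,11)
river: ρ → (11,7,-8)
river: ρ → (-8,9,10)
river: ρ → (10,11,-7)
river: ρ → (-7,17,4)
river: ρ → (4,15,-11)
closes: descent 1, river 10
min |a| on river = 4

4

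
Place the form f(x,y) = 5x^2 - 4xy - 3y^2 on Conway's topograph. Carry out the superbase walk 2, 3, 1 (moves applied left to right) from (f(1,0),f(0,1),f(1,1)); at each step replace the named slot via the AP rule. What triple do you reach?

start (5,-3,-2) = (f(1,0),f(0,1),f(1,1))
replace slot 2: 2·(5+(-2)) − (-3) = 9 → (5,9,-2)
replace slot 3: 2·(5+9) − (-2) = 30 → (5,9,30)
replace slot 1: 2·(9+30) − 5 = 73 → (73,9,30)

73,9,30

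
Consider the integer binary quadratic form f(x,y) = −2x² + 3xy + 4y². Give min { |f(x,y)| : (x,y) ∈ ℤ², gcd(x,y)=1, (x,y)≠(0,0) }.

river: ρ → (4,5,-1)
river: ρ → (-1,5,4)
river: ρ → (4,3,-2)
river: ρ → (-2,5,2)
river: ρ → (2,3,-4)
river: ρ → (-4,5,1)
river: ρ → (1,5,-4)
river: ρ → (-4,3,2)
river: ρ → (2,5,-2)
river: ρ → (-2,3,4)
closes: descent 0, river 10
min |a| on river = 1

1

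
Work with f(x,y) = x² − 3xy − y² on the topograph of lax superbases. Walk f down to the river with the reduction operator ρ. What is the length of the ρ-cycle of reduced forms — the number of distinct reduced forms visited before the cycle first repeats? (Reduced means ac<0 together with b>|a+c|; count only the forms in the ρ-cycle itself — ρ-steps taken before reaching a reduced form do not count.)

D = 13, ⌊√D⌋ = 3
descent: ρ → (-1,3,1)  [lands on river]
river: ρ → (1,3,-1)
ρ-cycle length = 2 (tail of 1 descent step not counted)

2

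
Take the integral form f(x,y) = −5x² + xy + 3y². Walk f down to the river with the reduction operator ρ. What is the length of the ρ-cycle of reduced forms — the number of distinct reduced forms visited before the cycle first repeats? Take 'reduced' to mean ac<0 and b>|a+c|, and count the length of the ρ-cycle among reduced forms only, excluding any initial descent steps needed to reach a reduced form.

D = 61, ⌊√D⌋ = 7
descent: ρ → (3,5,-3)  [lands on river]
river: ρ → (-3,7,1)
river: ρ → (1,7,-3)
river: ρ → (-3,5,3)
river: ρ → (3,7,-1)
river: ρ → (-1,7,3)
ρ-cycle length = 6 (tail of 1 descent step not counted)

6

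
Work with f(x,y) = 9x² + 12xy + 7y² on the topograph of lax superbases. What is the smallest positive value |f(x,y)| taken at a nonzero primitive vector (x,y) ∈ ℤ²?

translate: b→-6 (≡12 mod 18), so (9,12,7)→(9,-6,4)
flip: (9,-6,4)→(4,6,9)
translate: b→-2 (≡6 mod 8), so (4,6,9)→(4,-2,7)
reduced (well bottom): (4,-2,7) with a≤c, −a<b≤a
well minimum = a = 4

4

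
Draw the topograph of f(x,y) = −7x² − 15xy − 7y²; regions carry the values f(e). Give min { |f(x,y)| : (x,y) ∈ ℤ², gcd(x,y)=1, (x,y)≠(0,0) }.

descent: ρ → (-7,1,1)
descent: ρ → (1,5,-1)  [lands on river]
river: ρ → (-1,5,1)
closes: descent 2, river 2
min |a| on river = 1

1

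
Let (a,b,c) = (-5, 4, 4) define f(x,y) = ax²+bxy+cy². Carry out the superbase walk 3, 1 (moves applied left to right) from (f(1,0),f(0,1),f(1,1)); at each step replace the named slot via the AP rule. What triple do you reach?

start (-5,4,3) = (f(1,0),f(0,1),f(1,1))
replace slot 3: 2·((-5)+4) − 3 = -5 → (-5,4,-5)
replace slot 1: 2·(4+(-5)) − (-5) = 3 → (3,4,-5)

3,4,-5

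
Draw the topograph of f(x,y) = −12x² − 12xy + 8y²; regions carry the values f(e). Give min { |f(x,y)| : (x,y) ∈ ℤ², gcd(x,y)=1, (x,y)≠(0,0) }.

descent: ρ → (8,12,-12)  [lands on river]
river: ρ → (-12,12,8)
river: ρ → (8,20,-4)
river: ρ → (-4,20,8)
closes: descent 1, river 4
min |a| on river = 4

4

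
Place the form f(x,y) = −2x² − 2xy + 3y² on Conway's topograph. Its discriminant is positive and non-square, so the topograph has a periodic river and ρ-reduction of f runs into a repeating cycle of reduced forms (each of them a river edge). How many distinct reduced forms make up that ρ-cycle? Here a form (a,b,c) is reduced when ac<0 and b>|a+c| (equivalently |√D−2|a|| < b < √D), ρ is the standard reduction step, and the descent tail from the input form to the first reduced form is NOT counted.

D = 28, ⌊√D⌋ = 5
descent: ρ → (3,2,-2)  [lands on river]
river: ρ → (-2,2,3)
river: ρ → (3,4,-1)
river: ρ → (-1,4,3)
ρ-cycle length = 4 (tail of 1 descent step not counted)

4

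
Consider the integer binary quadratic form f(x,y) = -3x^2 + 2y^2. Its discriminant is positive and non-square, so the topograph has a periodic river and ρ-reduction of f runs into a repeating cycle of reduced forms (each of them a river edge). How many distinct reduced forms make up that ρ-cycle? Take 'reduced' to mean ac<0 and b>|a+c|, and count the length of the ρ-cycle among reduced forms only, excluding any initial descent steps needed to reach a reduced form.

D = 24, ⌊√D⌋ = 4
descent: ρ → (2,4,-1)  [lands on river]
river: ρ → (-1,4,2)
ρ-cycle length = 2 (tail of 1 descent step not counted)

2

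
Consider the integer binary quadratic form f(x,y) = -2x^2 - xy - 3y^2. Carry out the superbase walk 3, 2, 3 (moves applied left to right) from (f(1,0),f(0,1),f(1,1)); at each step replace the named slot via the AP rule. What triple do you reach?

start (-2,-3,-6) = (f(1,0),f(0,1),f(1,1))
replace slot 3: 2·((-2)+(-3)) − (-6) = -4 → (-2,-3,-4)
replace slot 2: 2·((-2)+(-4)) − (-3) = -9 → (-2,-9,-4)
replace slot 3: 2·((-2)+(-9)) − (-4) = -18 → (-2,-9,-18)

-2,-9,-18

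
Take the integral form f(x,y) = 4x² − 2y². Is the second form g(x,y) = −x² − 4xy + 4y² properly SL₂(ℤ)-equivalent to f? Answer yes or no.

D₁ = 32, D₂ = 32
river cycle of f (length 2): (-2, 4, 2), (2, 4, -2)
river cycle of g (length 2): (4, 4, -1), (-1, 4, 4)
cycles differ ⇒ inequivalent

no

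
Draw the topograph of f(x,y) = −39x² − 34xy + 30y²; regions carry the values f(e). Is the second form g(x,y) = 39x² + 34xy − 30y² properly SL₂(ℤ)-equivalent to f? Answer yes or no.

D₁ = 5836, D₂ = 5836
river cycle of f (length 46): (30, 34, -39), (-39, 44, 25), (25, 56, -27), (-27, 52, 29), (29, 64, -15), (-15, 56, 45), (45, 34, -26), (-26, 70, 9), (9, 74, -10), (-10, 66, 37), … (36 more)
river cycle of g (length 46): (-30, 26, 43), (43, 60, -13), (-13, 70, 18), (18, 74, -5), (-5, 76, 3), (3, 74, -30), (-30, 46, 31), (31, 16, -45), (-45, 74, 2), (2, 74, -45), … (36 more)
cycles differ ⇒ inequivalent

no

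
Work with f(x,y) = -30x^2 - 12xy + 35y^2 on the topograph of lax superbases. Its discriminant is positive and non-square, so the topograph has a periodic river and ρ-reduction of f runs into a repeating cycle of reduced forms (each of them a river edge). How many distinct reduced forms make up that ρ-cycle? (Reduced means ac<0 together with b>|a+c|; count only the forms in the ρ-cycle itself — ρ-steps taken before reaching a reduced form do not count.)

D = 4344, ⌊√D⌋ = 65
descent: ρ → (35,12,-30)  [lands on river]
river: ρ → (-30,48,17)
river: ρ → (17,54,-21)
river: ρ → (-21,30,41)
river: ρ → (41,52,-10)
river: ρ → (-10,48,51)
river: ρ → (51,54,-7)
river: ρ → (-7,58,35)
ρ-cycle length = 8 (tail of 1 descent step not counted)

8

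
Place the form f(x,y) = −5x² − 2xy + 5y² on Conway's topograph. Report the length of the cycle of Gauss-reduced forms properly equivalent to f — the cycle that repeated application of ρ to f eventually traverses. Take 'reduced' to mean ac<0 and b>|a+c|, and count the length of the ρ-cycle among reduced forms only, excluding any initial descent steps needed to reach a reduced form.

D = 104, ⌊√D⌋ = 10
descent: ρ → (5,2,-5)  [lands on river]
river: ρ → (-5,8,2)
river: ρ → (2,8,-5)
river: ρ → (-5,2,5)
river: ρ → (5,8,-2)
river: ρ → (-2,8,5)
ρ-cycle length = 6 (tail of 1 descent step not counted)

6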